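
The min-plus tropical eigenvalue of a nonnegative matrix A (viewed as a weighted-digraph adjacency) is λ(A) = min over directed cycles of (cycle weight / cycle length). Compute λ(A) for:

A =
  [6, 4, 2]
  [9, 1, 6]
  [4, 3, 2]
λ(A) = 1

Enumerate directed cycles and compute their means (weight / length). Sample:
  cycle 0 → 0: weight = 6, length = 1, mean = 6/1 ≈ 6.000
  cycle 1 → 1: weight = 1, length = 1, mean = 1/1 ≈ 1.000
  cycle 2 → 2: weight = 2, length = 1, mean = 2/1 ≈ 2.000
  cycle 0 → 1 → 0: weight = 13, length = 2, mean = 13/2 ≈ 6.500
  cycle 0 → 2 → 0: weight = 6, length = 2, mean = 6/2 ≈ 3.000
  cycle 1 → 0 → 1: weight = 13, length = 2, mean = 13/2 ≈ 6.500
Minimum mean = 1.000, attained e.g. along the cycle 1 → 1 with weight 1 and length 1. So λ(A) = 1/1 = 1.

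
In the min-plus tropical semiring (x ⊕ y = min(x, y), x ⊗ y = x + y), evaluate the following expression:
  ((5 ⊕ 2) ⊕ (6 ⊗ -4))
((5 ⊕ 2) ⊕ (6 ⊗ -4)) = 2

Expand innermost to outermost. Recall ⊕ takes the minimum of its arguments and ⊗ takes their sum. Working out the expression ((5 ⊕ 2) ⊕ (6 ⊗ -4)) gives 2.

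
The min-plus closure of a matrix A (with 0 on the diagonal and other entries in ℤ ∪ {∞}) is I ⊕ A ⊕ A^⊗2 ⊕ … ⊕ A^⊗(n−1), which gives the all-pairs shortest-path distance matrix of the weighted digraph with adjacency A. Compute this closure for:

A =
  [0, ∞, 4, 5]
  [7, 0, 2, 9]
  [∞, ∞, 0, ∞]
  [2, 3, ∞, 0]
Closure =
  [0, 8, 4, 5]
  [7, 0, 2, 9]
  [∞, ∞, 0, ∞]
  [2, 3, 5, 0]

This is the Floyd-Warshall all-pairs shortest-path computation. For each intermediate vertex k = 0, 1, …, 3, update dist[i][j] ← min(dist[i][j], dist[i][k] + dist[k][j]). The final matrix gives, for each (i, j), the minimum total weight of any directed path from i to j (possibly empty when i = j).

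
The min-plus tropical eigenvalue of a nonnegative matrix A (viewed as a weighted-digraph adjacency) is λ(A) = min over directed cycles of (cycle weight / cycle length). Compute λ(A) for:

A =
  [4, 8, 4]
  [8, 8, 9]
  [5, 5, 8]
λ(A) = 4

Enumerate directed cycles and compute their means (weight / length). Sample:
  cycle 0 → 0: weight = 4, length = 1, mean = 4/1 ≈ 4.000
  cycle 1 → 1: weight = 8, length = 1, mean = 8/1 ≈ 8.000
  cycle 2 → 2: weight = 8, length = 1, mean = 8/1 ≈ 8.000
  cycle 0 → 1 → 0: weight = 16, length = 2, mean = 16/2 ≈ 8.000
  cycle 0 → 2 → 0: weight = 9, length = 2, mean = 9/2 ≈ 4.500
  cycle 1 → 0 → 1: weight = 16, length = 2, mean = 16/2 ≈ 8.000
Minimum mean = 4.000, attained e.g. along the cycle 0 → 0 with weight 4 and length 1. So λ(A) = 4/1 = 4.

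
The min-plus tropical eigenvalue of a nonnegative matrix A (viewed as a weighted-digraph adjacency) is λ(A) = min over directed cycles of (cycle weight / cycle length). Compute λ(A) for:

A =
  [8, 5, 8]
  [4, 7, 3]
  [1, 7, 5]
λ(A) = 3

Enumerate directed cycles and compute their means (weight / length). Sample:
  cycle 0 → 0: weight = 8, length = 1, mean = 8/1 ≈ 8.000
  cycle 1 → 1: weight = 7, length = 1, mean = 7/1 ≈ 7.000
  cycle 2 → 2: weight = 5, length = 1, mean = 5/1 ≈ 5.000
  cycle 0 → 1 → 0: weight = 9, length = 2, mean = 9/2 ≈ 4.500
  cycle 0 → 2 → 0: weight = 9, length = 2, mean = 9/2 ≈ 4.500
  cycle 1 → 0 → 1: weight = 9, length = 2, mean = 9/2 ≈ 4.500
Minimum mean = 3.000, attained e.g. along the cycle 0 → 1 → 2 → 0 with weight 9 and length 3. So λ(A) = 9/3 = 3.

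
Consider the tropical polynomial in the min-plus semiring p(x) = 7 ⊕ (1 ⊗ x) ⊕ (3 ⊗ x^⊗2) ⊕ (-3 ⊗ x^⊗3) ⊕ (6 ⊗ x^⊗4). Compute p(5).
p(5) = 6

A tropical monomial a ⊗ x^⊗i evaluates to a + i · x. Evaluating each term at x = 5:
  Term 0 contributes 7 + 0 · 5 = 7
  Term 1 contributes 1 + 1 · 5 = 6
  Term 2 contributes 3 + 2 · 5 = 13
  Term 3 contributes -3 + 3 · 5 = 12
  Term 4 contributes 6 + 4 · 5 = 26
p(5) = ⊕ of these = min[7, 6, 13, 12, 26] = 6.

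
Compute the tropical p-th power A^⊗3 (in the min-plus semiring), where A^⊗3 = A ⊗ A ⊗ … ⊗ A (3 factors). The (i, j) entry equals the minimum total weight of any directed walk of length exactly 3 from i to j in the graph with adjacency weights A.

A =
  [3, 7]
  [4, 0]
A^⊗3 =
  [9, 7]
  [4, 0]

Each entry (A^⊗3)_ij equals the minimum over all length-3 walks i = v_0 → v_1 → … → v_3 = j of Σ_t A[v_t][v_{t+1}]. For example, for (i, j) = (0, 1) we minimise over 4 possible intermediate vertex sequences; the minimum is 7, attained along the walk 0 → 1 → 1 → 1.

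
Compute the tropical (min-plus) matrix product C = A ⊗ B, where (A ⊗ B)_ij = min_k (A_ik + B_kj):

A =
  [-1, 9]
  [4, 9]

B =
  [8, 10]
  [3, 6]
A ⊗ B =
  [7, 9]
  [12, 14]

Apply the min-plus product entry-by-entry:
  C[0][0] = min over k of (A[0][0] + B[0][0] = -1 + 8 = 7, A[0][1] + B[1][0] = 9 + 3 = 12) = 7 (attained at k = 0)
  C[0][1] = min over k of (A[0][0] + B[0][1] = -1 + 10 = 9, A[0][1] + B[1][1] = 9 + 6 = 15) = 9 (attained at k = 0)
  C[1][0] = min over k of (A[1][0] + B[0][0] = 4 + 8 = 12, A[1][1] + B[1][0] = 9 + 3 = 12) = 12 (attained at k = 0)
  C[1][1] = min over k of (A[1][0] + B[0][1] = 4 + 10 = 14, A[1][1] + B[1][1] = 9 + 6 = 15) = 14 (attained at k = 0)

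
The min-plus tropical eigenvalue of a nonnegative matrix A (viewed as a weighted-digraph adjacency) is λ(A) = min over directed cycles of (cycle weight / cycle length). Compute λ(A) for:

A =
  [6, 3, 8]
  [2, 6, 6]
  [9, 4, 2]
λ(A) = 2

Enumerate directed cycles and compute their means (weight / length). Sample:
  cycle 0 → 0: weight = 6, length = 1, mean = 6/1 ≈ 6.000
  cycle 1 → 1: weight = 6, length = 1, mean = 6/1 ≈ 6.000
  cycle 2 → 2: weight = 2, length = 1, mean = 2/1 ≈ 2.000
  cycle 0 → 1 → 0: weight = 5, length = 2, mean = 5/2 ≈ 2.500
  cycle 0 → 2 → 0: weight = 17, length = 2, mean = 17/2 ≈ 8.500
  cycle 1 → 0 → 1: weight = 5, length = 2, mean = 5/2 ≈ 2.500
Minimum mean = 2.000, attained e.g. along the cycle 2 → 2 with weight 2 and length 1. So λ(A) = 2/1 = 2.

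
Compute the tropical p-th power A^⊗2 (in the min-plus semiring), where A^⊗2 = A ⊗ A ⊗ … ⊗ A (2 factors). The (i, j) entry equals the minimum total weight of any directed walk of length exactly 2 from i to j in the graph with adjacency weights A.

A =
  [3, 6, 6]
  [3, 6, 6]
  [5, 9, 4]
A^⊗2 =
  [6, 9, 9]
  [6, 9, 9]
  [8, 11, 8]

Each entry (A^⊗2)_ij equals the minimum over all length-2 walks i = v_0 → v_1 → … → v_2 = j of Σ_t A[v_t][v_{t+1}]. For example, for (i, j) = (0, 2) we minimise over 3 possible intermediate vertex sequences; the minimum is 9, attained along the walk 0 → 0 → 2.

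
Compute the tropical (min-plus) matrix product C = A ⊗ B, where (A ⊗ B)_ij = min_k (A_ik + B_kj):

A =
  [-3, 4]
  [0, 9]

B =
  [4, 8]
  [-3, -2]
A ⊗ B =
  [1, 2]
  [4, 7]

Apply the min-plus product entry-by-entry:
  C[0][0] = min over k of (A[0][0] + B[0][0] = -3 + 4 = 1, A[0][1] + B[1][0] = 4 + -3 = 1) = 1 (attained at k = 0)
  C[0][1] = min over k of (A[0][0] + B[0][1] = -3 + 8 = 5, A[0][1] + B[1][1] = 4 + -2 = 2) = 2 (attained at k = 1)
  C[1][0] = min over k of (A[1][0] + B[0][0] = 0 + 4 = 4, A[1][1] + B[1][0] = 9 + -3 = 6) = 4 (attained at k = 0)
  C[1][1] = min over k of (A[1][0] + B[0][1] = 0 + 8 = 8, A[1][1] + B[1][1] = 9 + -2 = 7) = 7 (attained at k = 1)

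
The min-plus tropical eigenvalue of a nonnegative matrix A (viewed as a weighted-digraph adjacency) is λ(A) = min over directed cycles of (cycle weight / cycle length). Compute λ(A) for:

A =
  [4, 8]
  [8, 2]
λ(A) = 2

Enumerate directed cycles and compute their means (weight / length). Sample:
  cycle 0 → 0: weight = 4, length = 1, mean = 4/1 ≈ 4.000
  cycle 1 → 1: weight = 2, length = 1, mean = 2/1 ≈ 2.000
  cycle 0 → 1 → 0: weight = 16, length = 2, mean = 16/2 ≈ 8.000
  cycle 1 → 0 → 1: weight = 16, length = 2, mean = 16/2 ≈ 8.000
Minimum mean = 2.000, attained e.g. along the cycle 1 → 1 with weight 2 and length 1. So λ(A) = 2/1 = 2.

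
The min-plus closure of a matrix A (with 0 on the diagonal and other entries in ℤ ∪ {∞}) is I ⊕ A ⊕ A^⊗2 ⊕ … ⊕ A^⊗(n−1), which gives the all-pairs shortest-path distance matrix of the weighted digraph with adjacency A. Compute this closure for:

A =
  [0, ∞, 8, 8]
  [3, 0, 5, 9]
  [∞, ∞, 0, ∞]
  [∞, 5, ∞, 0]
Closure =
  [0, 13, 8, 8]
  [3, 0, 5, 9]
  [∞, ∞, 0, ∞]
  [8, 5, 10, 0]

This is the Floyd-Warshall all-pairs shortest-path computation. For each intermediate vertex k = 0, 1, …, 3, update dist[i][j] ← min(dist[i][j], dist[i][k] + dist[k][j]). The final matrix gives, for each (i, j), the minimum total weight of any directed path from i to j (possibly empty when i = j).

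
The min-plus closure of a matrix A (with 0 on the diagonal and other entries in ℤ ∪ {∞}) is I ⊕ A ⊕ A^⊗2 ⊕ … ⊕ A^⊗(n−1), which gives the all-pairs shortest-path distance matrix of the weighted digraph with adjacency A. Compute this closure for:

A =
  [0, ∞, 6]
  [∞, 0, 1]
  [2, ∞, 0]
Closure =
  [0, ∞, 6]
  [3, 0, 1]
  [2, ∞, 0]

This is the Floyd-Warshall all-pairs shortest-path computation. For each intermediate vertex k = 0, 1, …, 2, update dist[i][j] ← min(dist[i][j], dist[i][k] + dist[k][j]). The final matrix gives, for each (i, j), the minimum total weight of any directed path from i to j (possibly empty when i = j).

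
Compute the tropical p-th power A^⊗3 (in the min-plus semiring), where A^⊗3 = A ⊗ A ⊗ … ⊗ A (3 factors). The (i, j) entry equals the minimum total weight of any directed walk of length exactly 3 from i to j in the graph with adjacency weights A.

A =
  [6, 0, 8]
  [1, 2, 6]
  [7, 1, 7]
A^⊗3 =
  [3, 1, 8]
  [2, 3, 7]
  [4, 2, 9]

Each entry (A^⊗3)_ij equals the minimum over all length-3 walks i = v_0 → v_1 → … → v_3 = j of Σ_t A[v_t][v_{t+1}]. For example, for (i, j) = (0, 2) we minimise over 9 possible intermediate vertex sequences; the minimum is 8, attained along the walk 0 → 1 → 1 → 2.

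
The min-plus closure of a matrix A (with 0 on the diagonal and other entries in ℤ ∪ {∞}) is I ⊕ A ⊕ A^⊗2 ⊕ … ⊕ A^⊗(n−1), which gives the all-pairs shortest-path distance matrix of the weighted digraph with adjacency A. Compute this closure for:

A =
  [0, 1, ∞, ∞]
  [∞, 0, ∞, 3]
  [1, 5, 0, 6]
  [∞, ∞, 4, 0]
Closure =
  [0, 1, 8, 4]
  [8, 0, 7, 3]
  [1, 2, 0, 5]
  [5, 6, 4, 0]

This is the Floyd-Warshall all-pairs shortest-path computation. For each intermediate vertex k = 0, 1, …, 3, update dist[i][j] ← min(dist[i][j], dist[i][k] + dist[k][j]). The final matrix gives, for each (i, j), the minimum total weight of any directed path from i to j (possibly empty when i = j).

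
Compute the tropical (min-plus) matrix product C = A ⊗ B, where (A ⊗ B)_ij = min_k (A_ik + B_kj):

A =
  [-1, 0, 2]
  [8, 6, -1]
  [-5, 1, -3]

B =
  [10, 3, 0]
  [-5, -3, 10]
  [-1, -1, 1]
A ⊗ B =
  [-5, -3, -1]
  [-2, -2, 0]
  [-4, -4, -5]

Apply the min-plus product entry-by-entry:
  C[0][0] = min over k of (A[0][0] + B[0][0] = -1 + 10 = 9, A[0][1] + B[1][0] = 0 + -5 = -5, A[0][2] + B[2][0] = 2 + -1 = 1) = -5 (attained at k = 1)
  C[0][1] = min over k of (A[0][0] + B[0][1] = -1 + 3 = 2, A[0][1] + B[1][1] = 0 + -3 = -3, A[0][2] + B[2][1] = 2 + -1 = 1) = -3 (attained at k = 1)
  C[0][2] = min over k of (A[0][0] + B[0][2] = -1 + 0 = -1, A[0][1] + B[1][2] = 0 + 10 = 10, A[0][2] + B[2][2] = 2 + 1 = 3) = -1 (attained at k = 0)
  C[1][0] = min over k of (A[1][0] + B[0][0] = 8 + 10 = 18, A[1][1] + B[1][0] = 6 + -5 = 1, A[1][2] + B[2][0] = -1 + -1 = -2) = -2 (attained at k = 2)
  C[1][1] = min over k of (A[1][0] + B[0][1] = 8 + 3 = 11, A[1][1] + B[1][1] = 6 + -3 = 3, A[1][2] + B[2][1] = -1 + -1 = -2) = -2 (attained at k = 2)
  C[1][2] = min over k of (A[1][0] + B[0][2] = 8 + 0 = 8, A[1][1] + B[1][2] = 6 + 10 = 16, A[1][2] + B[2][2] = -1 + 1 = 0) = 0 (attained at k = 2)
  C[2][0] = min over k of (A[2][0] + B[0][0] = -5 + 10 = 5, A[2][1] + B[1][0] = 1 + -5 = -4, A[2][2] + B[2][0] = -3 + -1 = -4) = -4 (attained at k = 1)
  C[2][1] = min over k of (A[2][0] + B[0][1] = -5 + 3 = -2, A[2][1] + B[1][1] = 1 + -3 = -2, A[2][2] + B[2][1] = -3 + -1 = -4) = -4 (attained at k = 2)
  C[2][2] = min over k of (A[2][0] + B[0][2] = -5 + 0 = -5, A[2][1] + B[1][2] = 1 + 10 = 11, A[2][2] + B[2][2] = -3 + 1 = -2) = -5 (attained at k = 0)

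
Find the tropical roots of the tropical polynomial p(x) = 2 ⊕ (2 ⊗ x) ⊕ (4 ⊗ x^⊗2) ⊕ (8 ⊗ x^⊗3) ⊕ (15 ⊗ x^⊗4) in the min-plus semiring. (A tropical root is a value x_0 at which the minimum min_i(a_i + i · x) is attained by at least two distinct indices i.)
Roots: {-7, -4, -2, 0}

Each tropical root is a break point of the lower envelope of the lines y = a_i + i · x (there are 5 lines, with slopes 0, 1, ..., 4). Only the lines that attain the minimum somewhere contribute to roots; other lines are dominated. Here the surviving (envelope) indices are i = 4, i = 3, i = 2, i = 1, i = 0.
Intersections between consecutive envelope lines give the roots: for adjacent envelope indices i < j the intersection is x = (a_i − a_j) / (j − i). Reading off the sorted break points: {-7, -4, -2, 0}.
Verification: at each break x_0, at least two indices attain the minimum of min_i(a_i + i · x_0).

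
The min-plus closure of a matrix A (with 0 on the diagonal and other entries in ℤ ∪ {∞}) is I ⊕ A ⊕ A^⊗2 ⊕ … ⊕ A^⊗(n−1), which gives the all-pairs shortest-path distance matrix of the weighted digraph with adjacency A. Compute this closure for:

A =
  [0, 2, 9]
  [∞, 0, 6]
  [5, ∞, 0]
Closure =
  [0, 2, 8]
  [11, 0, 6]
  [5, 7, 0]

This is the Floyd-Warshall all-pairs shortest-path computation. For each intermediate vertex k = 0, 1, …, 2, update dist[i][j] ← min(dist[i][j], dist[i][k] + dist[k][j]). The final matrix gives, for each (i, j), the minimum total weight of any directed path from i to j (possibly empty when i = j).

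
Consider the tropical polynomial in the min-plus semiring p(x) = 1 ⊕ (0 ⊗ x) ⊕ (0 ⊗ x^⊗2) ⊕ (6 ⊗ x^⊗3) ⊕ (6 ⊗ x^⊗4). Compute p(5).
p(5) = 1

A tropical monomial a ⊗ x^⊗i evaluates to a + i · x. Evaluating each term at x = 5:
  Term 0 contributes 1 + 0 · 5 = 1
  Term 1 contributes 0 + 1 · 5 = 5
  Term 2 contributes 0 + 2 · 5 = 10
  Term 3 contributes 6 + 3 · 5 = 21
  Term 4 contributes 6 + 4 · 5 = 26
p(5) = ⊕ of these = min[1, 5, 10, 21, 26] = 1.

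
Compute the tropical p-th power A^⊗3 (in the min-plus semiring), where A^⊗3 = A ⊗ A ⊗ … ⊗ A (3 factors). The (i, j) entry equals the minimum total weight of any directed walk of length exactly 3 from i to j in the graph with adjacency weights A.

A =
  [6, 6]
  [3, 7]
A^⊗3 =
  [15, 15]
  [12, 15]

Each entry (A^⊗3)_ij equals the minimum over all length-3 walks i = v_0 → v_1 → … → v_3 = j of Σ_t A[v_t][v_{t+1}]. For example, for (i, j) = (0, 1) we minimise over 4 possible intermediate vertex sequences; the minimum is 15, attained along the walk 0 → 1 → 0 → 1.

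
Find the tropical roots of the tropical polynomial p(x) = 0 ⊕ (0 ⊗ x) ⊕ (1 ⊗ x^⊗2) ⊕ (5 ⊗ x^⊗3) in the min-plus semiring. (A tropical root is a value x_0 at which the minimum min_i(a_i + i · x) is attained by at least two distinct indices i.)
Roots: {-4, -1, 0}

Each tropical root is a break point of the lower envelope of the lines y = a_i + i · x (there are 4 lines, with slopes 0, 1, ..., 3). Only the lines that attain the minimum somewhere contribute to roots; other lines are dominated. Here the surviving (envelope) indices are i = 3, i = 2, i = 1, i = 0.
Intersections between consecutive envelope lines give the roots: for adjacent envelope indices i < j the intersection is x = (a_i − a_j) / (j − i). Reading off the sorted break points: {-4, -1, 0}.
Verification: at each break x_0, at least two indices attain the minimum of min_i(a_i + i · x_0).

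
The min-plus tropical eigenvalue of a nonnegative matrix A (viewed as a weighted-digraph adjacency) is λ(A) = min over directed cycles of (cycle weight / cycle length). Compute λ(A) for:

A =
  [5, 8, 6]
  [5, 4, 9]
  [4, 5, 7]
λ(A) = 4

Enumerate directed cycles and compute their means (weight / length). Sample:
  cycle 0 → 0: weight = 5, length = 1, mean = 5/1 ≈ 5.000
  cycle 1 → 1: weight = 4, length = 1, mean = 4/1 ≈ 4.000
  cycle 2 → 2: weight = 7, length = 1, mean = 7/1 ≈ 7.000
  cycle 0 → 1 → 0: weight = 13, length = 2, mean = 13/2 ≈ 6.500
  cycle 0 → 2 → 0: weight = 10, length = 2, mean = 10/2 ≈ 5.000
  cycle 1 → 0 → 1: weight = 13, length = 2, mean = 13/2 ≈ 6.500
Minimum mean = 4.000, attained e.g. along the cycle 1 → 1 with weight 4 and length 1. So λ(A) = 4/1 = 4.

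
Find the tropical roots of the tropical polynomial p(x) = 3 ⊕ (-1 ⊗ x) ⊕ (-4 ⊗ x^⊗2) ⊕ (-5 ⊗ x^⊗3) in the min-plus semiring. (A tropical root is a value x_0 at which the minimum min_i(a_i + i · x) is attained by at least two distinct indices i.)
Roots: {1, 3, 4}

Each tropical root is a break point of the lower envelope of the lines y = a_i + i · x (there are 4 lines, with slopes 0, 1, ..., 3). Only the lines that attain the minimum somewhere contribute to roots; other lines are dominated. Here the surviving (envelope) indices are i = 3, i = 2, i = 1, i = 0.
Intersections between consecutive envelope lines give the roots: for adjacent envelope indices i < j the intersection is x = (a_i − a_j) / (j − i). Reading off the sorted break points: {1, 3, 4}.
Verification: at each break x_0, at least two indices attain the minimum of min_i(a_i + i · x_0).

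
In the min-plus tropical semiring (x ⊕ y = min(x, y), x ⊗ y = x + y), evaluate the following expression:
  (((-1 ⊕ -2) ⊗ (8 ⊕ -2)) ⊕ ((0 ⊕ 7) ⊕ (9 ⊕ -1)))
(((-1 ⊕ -2) ⊗ (8 ⊕ -2)) ⊕ ((0 ⊕ 7) ⊕ (9 ⊕ -1))) = -4

Expand innermost to outermost. Recall ⊕ takes the minimum of its arguments and ⊗ takes their sum. Working out the expression (((-1 ⊕ -2) ⊗ (8 ⊕ -2)) ⊕ ((0 ⊕ 7) ⊕ (9 ⊕ -1))) gives -4.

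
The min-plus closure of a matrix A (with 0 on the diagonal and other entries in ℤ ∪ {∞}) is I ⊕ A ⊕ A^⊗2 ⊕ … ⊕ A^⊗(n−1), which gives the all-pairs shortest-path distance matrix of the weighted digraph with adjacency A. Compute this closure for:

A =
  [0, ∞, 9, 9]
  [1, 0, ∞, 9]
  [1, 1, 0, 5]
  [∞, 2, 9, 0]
Closure =
  [0, 10, 9, 9]
  [1, 0, 10, 9]
  [1, 1, 0, 5]
  [3, 2, 9, 0]

This is the Floyd-Warshall all-pairs shortest-path computation. For each intermediate vertex k = 0, 1, …, 3, update dist[i][j] ← min(dist[i][j], dist[i][k] + dist[k][j]). The final matrix gives, for each (i, j), the minimum total weight of any directed path from i to j (possibly empty when i = j).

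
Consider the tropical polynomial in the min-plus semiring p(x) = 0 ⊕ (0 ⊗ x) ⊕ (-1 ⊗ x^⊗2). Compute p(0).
p(0) = -1

A tropical monomial a ⊗ x^⊗i evaluates to a + i · x. Evaluating each term at x = 0:
  Term 0 contributes 0 + 0 · 0 = 0
  Term 1 contributes 0 + 1 · 0 = 0
  Term 2 contributes -1 + 2 · 0 = -1
p(0) = ⊕ of these = min[0, 0, -1] = -1.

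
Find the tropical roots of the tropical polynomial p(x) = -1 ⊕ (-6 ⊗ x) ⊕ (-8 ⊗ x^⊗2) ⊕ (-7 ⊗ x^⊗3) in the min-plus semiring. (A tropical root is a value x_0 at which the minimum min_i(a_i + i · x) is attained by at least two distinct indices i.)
Roots: {-1, 2, 5}

Each tropical root is a break point of the lower envelope of the lines y = a_i + i · x (there are 4 lines, with slopes 0, 1, ..., 3). Only the lines that attain the minimum somewhere contribute to roots; other lines are dominated. Here the surviving (envelope) indices are i = 3, i = 2, i = 1, i = 0.
Intersections between consecutive envelope lines give the roots: for adjacent envelope indices i < j the intersection is x = (a_i − a_j) / (j − i). Reading off the sorted break points: {-1, 2, 5}.
Verification: at each break x_0, at least two indices attain the minimum of min_i(a_i + i · x_0).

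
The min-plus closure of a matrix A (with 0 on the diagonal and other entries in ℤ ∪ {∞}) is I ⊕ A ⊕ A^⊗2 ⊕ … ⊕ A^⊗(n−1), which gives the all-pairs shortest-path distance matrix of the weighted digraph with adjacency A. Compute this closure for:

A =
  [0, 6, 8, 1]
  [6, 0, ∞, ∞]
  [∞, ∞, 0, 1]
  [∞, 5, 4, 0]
Closure =
  [0, 6, 5, 1]
  [6, 0, 11, 7]
  [12, 6, 0, 1]
  [11, 5, 4, 0]

This is the Floyd-Warshall all-pairs shortest-path computation. For each intermediate vertex k = 0, 1, …, 3, update dist[i][j] ← min(dist[i][j], dist[i][k] + dist[k][j]). The final matrix gives, for each (i, j), the minimum total weight of any directed path from i to j (possibly empty when i = j).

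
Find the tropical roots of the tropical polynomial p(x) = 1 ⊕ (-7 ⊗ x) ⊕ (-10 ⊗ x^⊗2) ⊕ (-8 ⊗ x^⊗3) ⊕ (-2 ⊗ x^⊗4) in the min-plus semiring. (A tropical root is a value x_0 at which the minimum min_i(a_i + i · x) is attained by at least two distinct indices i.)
Roots: {-6, -2, 3, 8}

Each tropical root is a break point of the lower envelope of the lines y = a_i + i · x (there are 5 lines, with slopes 0, 1, ..., 4). Only the lines that attain the minimum somewhere contribute to roots; other lines are dominated. Here the surviving (envelope) indices are i = 4, i = 3, i = 2, i = 1, i = 0.
Intersections between consecutive envelope lines give the roots: for adjacent envelope indices i < j the intersection is x = (a_i − a_j) / (j − i). Reading off the sorted break points: {-6, -2, 3, 8}.
Verification: at each break x_0, at least two indices attain the minimum of min_i(a_i + i · x_0).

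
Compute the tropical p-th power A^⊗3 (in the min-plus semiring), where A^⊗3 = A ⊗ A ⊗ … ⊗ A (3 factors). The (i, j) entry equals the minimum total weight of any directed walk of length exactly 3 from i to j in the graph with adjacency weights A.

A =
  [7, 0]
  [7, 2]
A^⊗3 =
  [9, 4]
  [11, 6]

Each entry (A^⊗3)_ij equals the minimum over all length-3 walks i = v_0 → v_1 → … → v_3 = j of Σ_t A[v_t][v_{t+1}]. For example, for (i, j) = (0, 1) we minimise over 4 possible intermediate vertex sequences; the minimum is 4, attained along the walk 0 → 1 → 1 → 1.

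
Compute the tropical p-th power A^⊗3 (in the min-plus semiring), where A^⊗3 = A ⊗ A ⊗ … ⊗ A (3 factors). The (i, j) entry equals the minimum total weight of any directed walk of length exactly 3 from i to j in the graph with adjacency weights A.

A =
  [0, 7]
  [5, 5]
A^⊗3 =
  [0, 7]
  [5, 12]

Each entry (A^⊗3)_ij equals the minimum over all length-3 walks i = v_0 → v_1 → … → v_3 = j of Σ_t A[v_t][v_{t+1}]. For example, for (i, j) = (0, 1) we minimise over 4 possible intermediate vertex sequences; the minimum is 7, attained along the walk 0 → 0 → 0 → 1.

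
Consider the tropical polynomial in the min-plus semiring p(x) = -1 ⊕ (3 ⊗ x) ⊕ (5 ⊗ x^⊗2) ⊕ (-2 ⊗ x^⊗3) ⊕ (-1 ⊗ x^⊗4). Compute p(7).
p(7) = -1

A tropical monomial a ⊗ x^⊗i evaluates to a + i · x. Evaluating each term at x = 7:
  Term 0 contributes -1 + 0 · 7 = -1
  Term 1 contributes 3 + 1 · 7 = 10
  Term 2 contributes 5 + 2 · 7 = 19
  Term 3 contributes -2 + 3 · 7 = 19
  Term 4 contributes -1 + 4 · 7 = 27
p(7) = ⊕ of these = min[-1, 10, 19, 19, 27] = -1.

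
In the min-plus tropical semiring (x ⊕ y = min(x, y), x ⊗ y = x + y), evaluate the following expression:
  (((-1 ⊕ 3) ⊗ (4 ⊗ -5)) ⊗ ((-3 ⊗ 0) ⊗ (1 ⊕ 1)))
(((-1 ⊕ 3) ⊗ (4 ⊗ -5)) ⊗ ((-3 ⊗ 0) ⊗ (1 ⊕ 1))) = -4

Expand innermost to outermost. Recall ⊕ takes the minimum of its arguments and ⊗ takes their sum. Working out the expression (((-1 ⊕ 3) ⊗ (4 ⊗ -5)) ⊗ ((-3 ⊗ 0) ⊗ (1 ⊕ 1))) gives -4.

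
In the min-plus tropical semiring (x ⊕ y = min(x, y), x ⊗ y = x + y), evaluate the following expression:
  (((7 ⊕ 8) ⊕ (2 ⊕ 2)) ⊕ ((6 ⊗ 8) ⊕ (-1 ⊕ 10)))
(((7 ⊕ 8) ⊕ (2 ⊕ 2)) ⊕ ((6 ⊗ 8) ⊕ (-1 ⊕ 10))) = -1

Expand innermost to outermost. Recall ⊕ takes the minimum of its arguments and ⊗ takes their sum. Working out the expression (((7 ⊕ 8) ⊕ (2 ⊕ 2)) ⊕ ((6 ⊗ 8) ⊕ (-1 ⊕ 10))) gives -1.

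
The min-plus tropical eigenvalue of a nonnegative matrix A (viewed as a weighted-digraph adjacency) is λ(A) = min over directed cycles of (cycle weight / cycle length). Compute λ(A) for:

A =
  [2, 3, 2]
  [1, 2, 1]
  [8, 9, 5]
λ(A) = 2

Enumerate directed cycles and compute their means (weight / length). Sample:
  cycle 0 → 0: weight = 2, length = 1, mean = 2/1 ≈ 2.000
  cycle 1 → 1: weight = 2, length = 1, mean = 2/1 ≈ 2.000
  cycle 2 → 2: weight = 5, length = 1, mean = 5/1 ≈ 5.000
  cycle 0 → 1 → 0: weight = 4, length = 2, mean = 4/2 ≈ 2.000
  cycle 0 → 2 → 0: weight = 10, length = 2, mean = 10/2 ≈ 5.000
  cycle 1 → 0 → 1: weight = 4, length = 2, mean = 4/2 ≈ 2.000
Minimum mean = 2.000, attained e.g. along the cycle 0 → 0 with weight 2 and length 1. So λ(A) = 2/1 = 2.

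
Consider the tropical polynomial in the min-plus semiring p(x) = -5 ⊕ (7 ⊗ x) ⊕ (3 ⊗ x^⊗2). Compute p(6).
p(6) = -5

A tropical monomial a ⊗ x^⊗i evaluates to a + i · x. Evaluating each term at x = 6:
  Term 0 contributes -5 + 0 · 6 = -5
  Term 1 contributes 7 + 1 · 6 = 13
  Term 2 contributes 3 + 2 · 6 = 15
p(6) = ⊕ of these = min[-5, 13, 15] = -5.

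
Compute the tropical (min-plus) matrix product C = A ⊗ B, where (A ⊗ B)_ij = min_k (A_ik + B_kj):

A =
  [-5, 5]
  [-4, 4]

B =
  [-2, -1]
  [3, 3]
A ⊗ B =
  [-7, -6]
  [-6, -5]

Apply the min-plus product entry-by-entry:
  C[0][0] = min over k of (A[0][0] + B[0][0] = -5 + -2 = -7, A[0][1] + B[1][0] = 5 + 3 = 8) = -7 (attained at k = 0)
  C[0][1] = min over k of (A[0][0] + B[0][1] = -5 + -1 = -6, A[0][1] + B[1][1] = 5 + 3 = 8) = -6 (attained at k = 0)
  C[1][0] = min over k of (A[1][0] + B[0][0] = -4 + -2 = -6, A[1][1] + B[1][0] = 4 + 3 = 7) = -6 (attained at k = 0)
  C[1][1] = min over k of (A[1][0] + B[0][1] = -4 + -1 = -5, A[1][1] + B[1][1] = 4 + 3 = 7) = -5 (attained at k = 0)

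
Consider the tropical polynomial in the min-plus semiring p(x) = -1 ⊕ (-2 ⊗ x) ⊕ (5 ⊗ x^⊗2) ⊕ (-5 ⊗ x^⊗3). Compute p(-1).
p(-1) = -8

A tropical monomial a ⊗ x^⊗i evaluates to a + i · x. Evaluating each term at x = -1:
  Term 0 contributes -1 + 0 · -1 = -1
  Term 1 contributes -2 + 1 · -1 = -3
  Term 2 contributes 5 + 2 · -1 = 3
  Term 3 contributes -5 + 3 · -1 = -8
p(-1) = ⊕ of these = min[-1, -3, 3, -8] = -8.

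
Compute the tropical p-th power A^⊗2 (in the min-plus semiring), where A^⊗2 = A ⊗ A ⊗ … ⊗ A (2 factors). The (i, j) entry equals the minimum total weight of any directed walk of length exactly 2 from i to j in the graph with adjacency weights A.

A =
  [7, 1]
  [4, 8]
A^⊗2 =
  [5, 8]
  [11, 5]

Each entry (A^⊗2)_ij equals the minimum over all length-2 walks i = v_0 → v_1 → … → v_2 = j of Σ_t A[v_t][v_{t+1}]. For example, for (i, j) = (0, 1) we minimise over 2 possible intermediate vertex sequences; the minimum is 8, attained along the walk 0 → 0 → 1.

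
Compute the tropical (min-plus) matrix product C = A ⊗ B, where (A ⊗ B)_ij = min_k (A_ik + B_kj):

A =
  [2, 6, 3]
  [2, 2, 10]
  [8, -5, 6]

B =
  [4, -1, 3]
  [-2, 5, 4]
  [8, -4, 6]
A ⊗ B =
  [4, -1, 5]
  [0, 1, 5]
  [-7, 0, -1]

Apply the min-plus product entry-by-entry:
  C[0][0] = min over k of (A[0][0] + B[0][0] = 2 + 4 = 6, A[0][1] + B[1][0] = 6 + -2 = 4, A[0][2] + B[2][0] = 3 + 8 = 11) = 4 (attained at k = 1)
  C[0][1] = min over k of (A[0][0] + B[0][1] = 2 + -1 = 1, A[0][1] + B[1][1] = 6 + 5 = 11, A[0][2] + B[2][1] = 3 + -4 = -1) = -1 (attained at k = 2)
  C[0][2] = min over k of (A[0][0] + B[0][2] = 2 + 3 = 5, A[0][1] + B[1][2] = 6 + 4 = 10, A[0][2] + B[2][2] = 3 + 6 = 9) = 5 (attained at k = 0)
  C[1][0] = min over k of (A[1][0] + B[0][0] = 2 + 4 = 6, A[1][1] + B[1][0] = 2 + -2 = 0, A[1][2] + B[2][0] = 10 + 8 = 18) = 0 (attained at k = 1)
  C[1][1] = min over k of (A[1][0] + B[0][1] = 2 + -1 = 1, A[1][1] + B[1][1] = 2 + 5 = 7, A[1][2] + B[2][1] = 10 + -4 = 6) = 1 (attained at k = 0)
  C[1][2] = min over k of (A[1][0] + B[0][2] = 2 + 3 = 5, A[1][1] + B[1][2] = 2 + 4 = 6, A[1][2] + B[2][2] = 10 + 6 = 16) = 5 (attained at k = 0)
  C[2][0] = min over k of (A[2][0] + B[0][0] = 8 + 4 = 12, A[2][1] + B[1][0] = -5 + -2 = -7, A[2][2] + B[2][0] = 6 + 8 = 14) = -7 (attained at k = 1)
  C[2][1] = min over k of (A[2][0] + B[0][1] = 8 + -1 = 7, A[2][1] + B[1][1] = -5 + 5 = 0, A[2][2] + B[2][1] = 6 + -4 = 2) = 0 (attained at k = 1)
  C[2][2] = min over k of (A[2][0] + B[0][2] = 8 + 3 = 11, A[2][1] + B[1][2] = -5 + 4 = -1, A[2][2] + B[2][2] = 6 + 6 = 12) = -1 (attained at k = 1)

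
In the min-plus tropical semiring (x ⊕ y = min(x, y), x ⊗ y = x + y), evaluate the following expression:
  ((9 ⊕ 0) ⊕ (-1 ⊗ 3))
((9 ⊕ 0) ⊕ (-1 ⊗ 3)) = 0

Expand innermost to outermost. Recall ⊕ takes the minimum of its arguments and ⊗ takes their sum. Working out the expression ((9 ⊕ 0) ⊕ (-1 ⊗ 3)) gives 0.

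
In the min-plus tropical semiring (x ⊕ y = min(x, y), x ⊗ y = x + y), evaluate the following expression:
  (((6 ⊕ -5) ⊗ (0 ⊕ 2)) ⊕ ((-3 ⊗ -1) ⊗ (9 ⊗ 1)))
(((6 ⊕ -5) ⊗ (0 ⊕ 2)) ⊕ ((-3 ⊗ -1) ⊗ (9 ⊗ 1))) = -5

Expand innermost to outermost. Recall ⊕ takes the minimum of its arguments and ⊗ takes their sum. Working out the expression (((6 ⊕ -5) ⊗ (0 ⊕ 2)) ⊕ ((-3 ⊗ -1) ⊗ (9 ⊗ 1))) gives -5.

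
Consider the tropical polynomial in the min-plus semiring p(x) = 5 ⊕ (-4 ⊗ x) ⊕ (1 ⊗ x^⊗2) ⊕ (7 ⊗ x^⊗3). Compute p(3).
p(3) = -1

A tropical monomial a ⊗ x^⊗i evaluates to a + i · x. Evaluating each term at x = 3:
  Term 0 contributes 5 + 0 · 3 = 5
  Term 1 contributes -4 + 1 · 3 = -1
  Term 2 contributes 1 + 2 · 3 = 7
  Term 3 contributes 7 + 3 · 3 = 16
p(3) = ⊕ of these = min[5, -1, 7, 16] = -1.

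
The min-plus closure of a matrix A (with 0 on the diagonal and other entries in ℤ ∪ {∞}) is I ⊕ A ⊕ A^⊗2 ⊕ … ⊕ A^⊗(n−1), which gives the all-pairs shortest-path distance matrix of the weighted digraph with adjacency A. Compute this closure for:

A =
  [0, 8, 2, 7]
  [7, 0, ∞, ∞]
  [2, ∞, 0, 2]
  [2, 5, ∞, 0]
Closure =
  [0, 8, 2, 4]
  [7, 0, 9, 11]
  [2, 7, 0, 2]
  [2, 5, 4, 0]

This is the Floyd-Warshall all-pairs shortest-path computation. For each intermediate vertex k = 0, 1, …, 3, update dist[i][j] ← min(dist[i][j], dist[i][k] + dist[k][j]). The final matrix gives, for each (i, j), the minimum total weight of any directed path from i to j (possibly empty when i = j).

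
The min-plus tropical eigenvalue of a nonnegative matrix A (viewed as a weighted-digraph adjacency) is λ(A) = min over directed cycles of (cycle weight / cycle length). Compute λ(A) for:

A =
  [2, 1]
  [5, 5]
λ(A) = 2

Enumerate directed cycles and compute their means (weight / length). Sample:
  cycle 0 → 0: weight = 2, length = 1, mean = 2/1 ≈ 2.000
  cycle 1 → 1: weight = 5, length = 1, mean = 5/1 ≈ 5.000
  cycle 0 → 1 → 0: weight = 6, length = 2, mean = 6/2 ≈ 3.000
  cycle 1 → 0 → 1: weight = 6, length = 2, mean = 6/2 ≈ 3.000
Minimum mean = 2.000, attained e.g. along the cycle 0 → 0 with weight 2 and length 1. So λ(A) = 2/1 = 2.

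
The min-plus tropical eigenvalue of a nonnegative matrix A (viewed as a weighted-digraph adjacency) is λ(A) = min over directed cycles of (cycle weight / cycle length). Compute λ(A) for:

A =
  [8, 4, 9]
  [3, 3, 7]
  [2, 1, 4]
λ(A) = 3

Enumerate directed cycles and compute their means (weight / length). Sample:
  cycle 0 → 0: weight = 8, length = 1, mean = 8/1 ≈ 8.000
  cycle 1 → 1: weight = 3, length = 1, mean = 3/1 ≈ 3.000
  cycle 2 → 2: weight = 4, length = 1, mean = 4/1 ≈ 4.000
  cycle 0 → 1 → 0: weight = 7, length = 2, mean = 7/2 ≈ 3.500
  cycle 0 → 2 → 0: weight = 11, length = 2, mean = 11/2 ≈ 5.500
  cycle 1 → 0 → 1: weight = 7, length = 2, mean = 7/2 ≈ 3.500
Minimum mean = 3.000, attained e.g. along the cycle 1 → 1 with weight 3 and length 1. So λ(A) = 3/1 = 3.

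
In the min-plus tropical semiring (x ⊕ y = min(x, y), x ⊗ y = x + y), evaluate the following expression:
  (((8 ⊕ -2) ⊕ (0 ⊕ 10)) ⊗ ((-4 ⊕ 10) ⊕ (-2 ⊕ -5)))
(((8 ⊕ -2) ⊕ (0 ⊕ 10)) ⊗ ((-4 ⊕ 10) ⊕ (-2 ⊕ -5))) = -7

Expand innermost to outermost. Recall ⊕ takes the minimum of its arguments and ⊗ takes their sum. Working out the expression (((8 ⊕ -2) ⊕ (0 ⊕ 10)) ⊗ ((-4 ⊕ 10) ⊕ (-2 ⊕ -5))) gives -7.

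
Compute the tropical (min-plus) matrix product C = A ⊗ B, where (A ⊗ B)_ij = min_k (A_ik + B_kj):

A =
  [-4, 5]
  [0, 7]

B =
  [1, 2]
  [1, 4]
A ⊗ B =
  [-3, -2]
  [1, 2]

Apply the min-plus product entry-by-entry:
  C[0][0] = min over k of (A[0][0] + B[0][0] = -4 + 1 = -3, A[0][1] + B[1][0] = 5 + 1 = 6) = -3 (attained at k = 0)
  C[0][1] = min over k of (A[0][0] + B[0][1] = -4 + 2 = -2, A[0][1] + B[1][1] = 5 + 4 = 9) = -2 (attained at k = 0)
  C[1][0] = min over k of (A[1][0] + B[0][0] = 0 + 1 = 1, A[1][1] + B[1][0] = 7 + 1 = 8) = 1 (attained at k = 0)
  C[1][1] = min over k of (A[1][0] + B[0][1] = 0 + 2 = 2, A[1][1] + B[1][1] = 7 + 4 = 11) = 2 (attained at k = 0)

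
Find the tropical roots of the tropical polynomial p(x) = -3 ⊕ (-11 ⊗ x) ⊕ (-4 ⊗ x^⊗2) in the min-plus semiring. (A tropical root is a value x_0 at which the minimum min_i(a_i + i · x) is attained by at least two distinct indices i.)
Roots: {-7, 8}

Each tropical root is a break point of the lower envelope of the lines y = a_i + i · x (there are 3 lines, with slopes 0, 1, ..., 2). Only the lines that attain the minimum somewhere contribute to roots; other lines are dominated. Here the surviving (envelope) indices are i = 2, i = 1, i = 0.
Intersections between consecutive envelope lines give the roots: for adjacent envelope indices i < j the intersection is x = (a_i − a_j) / (j − i). Reading off the sorted break points: {-7, 8}.
Verification: at each break x_0, at least two indices attain the minimum of min_i(a_i + i · x_0).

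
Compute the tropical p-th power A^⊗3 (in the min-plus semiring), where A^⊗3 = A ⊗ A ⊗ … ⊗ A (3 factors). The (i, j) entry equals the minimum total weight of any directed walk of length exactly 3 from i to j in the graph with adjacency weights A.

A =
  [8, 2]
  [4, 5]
A^⊗3 =
  [11, 8]
  [10, 11]

Each entry (A^⊗3)_ij equals the minimum over all length-3 walks i = v_0 → v_1 → … → v_3 = j of Σ_t A[v_t][v_{t+1}]. For example, for (i, j) = (0, 1) we minimise over 4 possible intermediate vertex sequences; the minimum is 8, attained along the walk 0 → 1 → 0 → 1.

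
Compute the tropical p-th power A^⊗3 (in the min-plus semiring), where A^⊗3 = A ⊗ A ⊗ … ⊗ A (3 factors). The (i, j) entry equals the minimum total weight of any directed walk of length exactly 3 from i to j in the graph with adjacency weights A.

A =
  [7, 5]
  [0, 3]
A^⊗3 =
  [8, 10]
  [5, 8]

Each entry (A^⊗3)_ij equals the minimum over all length-3 walks i = v_0 → v_1 → … → v_3 = j of Σ_t A[v_t][v_{t+1}]. For example, for (i, j) = (0, 1) we minimise over 4 possible intermediate vertex sequences; the minimum is 10, attained along the walk 0 → 1 → 0 → 1.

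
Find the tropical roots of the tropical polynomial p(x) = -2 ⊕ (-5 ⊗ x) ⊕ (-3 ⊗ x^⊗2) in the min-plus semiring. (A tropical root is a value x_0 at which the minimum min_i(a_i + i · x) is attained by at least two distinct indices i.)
Roots: {-2, 3}

Each tropical root is a break point of the lower envelope of the lines y = a_i + i · x (there are 3 lines, with slopes 0, 1, ..., 2). Only the lines that attain the minimum somewhere contribute to roots; other lines are dominated. Here the surviving (envelope) indices are i = 2, i = 1, i = 0.
Intersections between consecutive envelope lines give the roots: for adjacent envelope indices i < j the intersection is x = (a_i − a_j) / (j − i). Reading off the sorted break points: {-2, 3}.
Verification: at each break x_0, at least two indices attain the minimum of min_i(a_i + i · x_0).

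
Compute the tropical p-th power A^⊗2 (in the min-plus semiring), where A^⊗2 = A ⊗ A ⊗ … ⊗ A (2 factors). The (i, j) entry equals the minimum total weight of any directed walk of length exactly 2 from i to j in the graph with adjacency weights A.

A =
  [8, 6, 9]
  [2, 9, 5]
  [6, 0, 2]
A^⊗2 =
  [8, 9, 11]
  [10, 5, 7]
  [2, 2, 4]

Each entry (A^⊗2)_ij equals the minimum over all length-2 walks i = v_0 → v_1 → … → v_2 = j of Σ_t A[v_t][v_{t+1}]. For example, for (i, j) = (0, 2) we minimise over 3 possible intermediate vertex sequences; the minimum is 11, attained along the walk 0 → 1 → 2.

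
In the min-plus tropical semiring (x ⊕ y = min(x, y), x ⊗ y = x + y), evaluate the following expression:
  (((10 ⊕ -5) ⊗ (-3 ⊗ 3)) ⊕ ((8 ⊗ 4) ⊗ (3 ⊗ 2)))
(((10 ⊕ -5) ⊗ (-3 ⊗ 3)) ⊕ ((8 ⊗ 4) ⊗ (3 ⊗ 2))) = -5

Expand innermost to outermost. Recall ⊕ takes the minimum of its arguments and ⊗ takes their sum. Working out the expression (((10 ⊕ -5) ⊗ (-3 ⊗ 3)) ⊕ ((8 ⊗ 4) ⊗ (3 ⊗ 2))) gives -5.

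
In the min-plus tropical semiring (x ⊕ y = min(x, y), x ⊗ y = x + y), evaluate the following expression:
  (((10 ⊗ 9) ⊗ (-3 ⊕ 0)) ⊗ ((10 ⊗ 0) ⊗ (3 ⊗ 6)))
(((10 ⊗ 9) ⊗ (-3 ⊕ 0)) ⊗ ((10 ⊗ 0) ⊗ (3 ⊗ 6))) = 35

Expand innermost to outermost. Recall ⊕ takes the minimum of its arguments and ⊗ takes their sum. Working out the expression (((10 ⊗ 9) ⊗ (-3 ⊕ 0)) ⊗ ((10 ⊗ 0) ⊗ (3 ⊗ 6))) gives 35.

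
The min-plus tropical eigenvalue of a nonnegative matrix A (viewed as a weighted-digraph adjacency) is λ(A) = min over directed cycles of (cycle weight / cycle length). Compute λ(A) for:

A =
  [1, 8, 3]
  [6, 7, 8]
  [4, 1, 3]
λ(A) = 1

Enumerate directed cycles and compute their means (weight / length). Sample:
  cycle 0 → 0: weight = 1, length = 1, mean = 1/1 ≈ 1.000
  cycle 1 → 1: weight = 7, length = 1, mean = 7/1 ≈ 7.000
  cycle 2 → 2: weight = 3, length = 1, mean = 3/1 ≈ 3.000
  cycle 0 → 1 → 0: weight = 14, length = 2, mean = 14/2 ≈ 7.000
  cycle 0 → 2 → 0: weight = 7, length = 2, mean = 7/2 ≈ 3.500
  cycle 1 → 0 → 1: weight = 14, length = 2, mean = 14/2 ≈ 7.000
Minimum mean = 1.000, attained e.g. along the cycle 0 → 0 with weight 1 and length 1. So λ(A) = 1/1 = 1.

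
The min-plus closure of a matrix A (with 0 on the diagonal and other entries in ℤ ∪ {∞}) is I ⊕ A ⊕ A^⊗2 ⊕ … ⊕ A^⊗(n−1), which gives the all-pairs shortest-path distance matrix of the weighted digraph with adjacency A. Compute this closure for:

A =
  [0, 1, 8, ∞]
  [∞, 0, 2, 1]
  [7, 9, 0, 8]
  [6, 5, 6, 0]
Closure =
  [0, 1, 3, 2]
  [7, 0, 2, 1]
  [7, 8, 0, 8]
  [6, 5, 6, 0]

This is the Floyd-Warshall all-pairs shortest-path computation. For each intermediate vertex k = 0, 1, …, 3, update dist[i][j] ← min(dist[i][j], dist[i][k] + dist[k][j]). The final matrix gives, for each (i, j), the minimum total weight of any directed path from i to j (possibly empty when i = j).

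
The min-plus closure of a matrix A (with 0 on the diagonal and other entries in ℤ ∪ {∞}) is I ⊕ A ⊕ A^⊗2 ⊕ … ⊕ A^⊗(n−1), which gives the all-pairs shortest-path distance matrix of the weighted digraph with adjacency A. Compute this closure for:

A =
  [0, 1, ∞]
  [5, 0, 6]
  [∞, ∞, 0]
Closure =
  [0, 1, 7]
  [5, 0, 6]
  [∞, ∞, 0]

This is the Floyd-Warshall all-pairs shortest-path computation. For each intermediate vertex k = 0, 1, …, 2, update dist[i][j] ← min(dist[i][j], dist[i][k] + dist[k][j]). The final matrix gives, for each (i, j), the minimum total weight of any directed path from i to j (possibly empty when i = j).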